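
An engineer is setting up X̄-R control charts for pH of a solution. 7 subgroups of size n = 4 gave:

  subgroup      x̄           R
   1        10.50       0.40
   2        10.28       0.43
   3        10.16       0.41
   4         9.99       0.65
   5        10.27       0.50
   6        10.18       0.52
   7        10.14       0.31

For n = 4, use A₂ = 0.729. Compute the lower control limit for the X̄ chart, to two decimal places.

X̄̄ = (10.50 + 10.28 + 10.16 + 9.99 + 10.27 + 10.18 + 10.14) / 7 = 71.5200 / 7 = 10.2171
R̄ = (0.40 + 0.43 + 0.41 + 0.65 + 0.50 + 0.52 + 0.31) / 7 = 3.2200 / 7 = 0.4600
LCL = X̄̄ − A₂·R̄ = 10.2171 − 0.729 × 0.4600 = 9.8818

9.88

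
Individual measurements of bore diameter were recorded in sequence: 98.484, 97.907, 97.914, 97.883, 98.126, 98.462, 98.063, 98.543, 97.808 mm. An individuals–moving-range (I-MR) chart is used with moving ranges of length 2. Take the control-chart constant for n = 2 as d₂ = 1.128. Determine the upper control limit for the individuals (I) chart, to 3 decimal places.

X̄ = (98.484 + 97.907 + 97.914 + 97.883 + 98.126 + 98.462 + 98.063 + 98.543 + 97.808) / 9 = 98.1322
Moving ranges: 0.577, 0.007, 0.031, 0.243, 0.336, 0.399, 0.480, 0.735; M̄R̄ = 2.8080 / 8 = 0.3510
UCL = X̄ + 3·M̄R̄/d₂ = 98.1322 + 3 × 0.3510 / 1.128 = 99.0657

99.066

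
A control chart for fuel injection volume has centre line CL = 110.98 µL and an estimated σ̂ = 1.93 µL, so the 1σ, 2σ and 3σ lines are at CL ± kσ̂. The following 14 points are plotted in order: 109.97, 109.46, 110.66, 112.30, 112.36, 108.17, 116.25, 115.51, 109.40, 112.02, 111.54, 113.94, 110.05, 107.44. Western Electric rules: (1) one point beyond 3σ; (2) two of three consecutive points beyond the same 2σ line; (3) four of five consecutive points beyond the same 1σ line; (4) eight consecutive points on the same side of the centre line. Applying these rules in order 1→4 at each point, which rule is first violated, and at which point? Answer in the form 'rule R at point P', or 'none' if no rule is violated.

rule 2 at point 8

Zone of each point (C = within 1σ̂, B = 1σ̂–2σ̂, A = 2σ̂–3σ̂, * = beyond 3σ̂; sign = side of CL): 1:-C, 2:-C, 3:-C, 4:+C, 5:+C, 6:-B, 7:+A, 8:+A, 9:-C, 10:+C, 11:+C, 12:+B, 13:-C, 14:-B
Rule 2 (two of three consecutive points beyond the same 2σ limit) is satisfied at point 8.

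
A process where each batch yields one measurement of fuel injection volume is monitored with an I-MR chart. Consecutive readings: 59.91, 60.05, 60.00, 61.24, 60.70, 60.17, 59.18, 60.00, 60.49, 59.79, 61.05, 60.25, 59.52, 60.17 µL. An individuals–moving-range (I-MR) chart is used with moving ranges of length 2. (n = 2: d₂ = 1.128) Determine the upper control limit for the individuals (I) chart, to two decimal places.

62.01

X̄ = (59.91 + 60.05 + 60.00 + 61.24 + 60.70 + 60.17 + 59.18 + 60.00 + 60.49 + 59.79 + 61.05 + 60.25 + 59.52 + 60.17) / 14 = 60.1800
Moving ranges: 0.14, 0.05, 1.24, 0.54, 0.53, 0.99, 0.82, 0.49, 0.70, 1.26, 0.80, 0.73, 0.65; M̄R̄ = 8.9400 / 13 = 0.6877
UCL = X̄ + 3·M̄R̄/d₂ = 60.1800 + 3 × 0.6877 / 1.128 = 62.0090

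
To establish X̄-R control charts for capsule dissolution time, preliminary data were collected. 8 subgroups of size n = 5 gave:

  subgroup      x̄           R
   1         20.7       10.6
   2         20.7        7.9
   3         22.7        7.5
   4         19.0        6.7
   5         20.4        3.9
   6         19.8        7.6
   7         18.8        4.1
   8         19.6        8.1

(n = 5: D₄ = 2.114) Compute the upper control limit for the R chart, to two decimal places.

R̄ = (10.6 + 7.9 + 7.5 + 6.7 + 3.9 + 7.6 + 4.1 + 8.1) / 8 = 56.4000 / 8 = 7.0500
UCL_R = D₄·R̄ = 2.114 × 7.0500 = 14.9037

14.90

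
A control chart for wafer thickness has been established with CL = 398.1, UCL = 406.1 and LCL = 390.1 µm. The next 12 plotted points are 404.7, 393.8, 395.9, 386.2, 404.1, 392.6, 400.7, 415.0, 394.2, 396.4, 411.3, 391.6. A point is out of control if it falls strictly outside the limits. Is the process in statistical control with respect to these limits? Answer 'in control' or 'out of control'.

Compare each point to [390.1, 406.1]: sample 4 = 386.2 < LCL; sample 8 = 415.0 > UCL; sample 11 = 411.3 > UCL.

out of control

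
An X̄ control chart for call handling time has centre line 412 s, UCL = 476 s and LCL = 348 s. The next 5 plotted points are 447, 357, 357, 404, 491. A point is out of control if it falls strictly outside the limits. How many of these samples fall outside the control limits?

1

Compare each point to [348, 476]: sample 5 = 491 > UCL.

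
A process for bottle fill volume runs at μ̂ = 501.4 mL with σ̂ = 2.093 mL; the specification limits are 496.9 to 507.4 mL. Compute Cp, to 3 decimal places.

Cp = (USL − LSL) / (6σ̂) = (507.4 − 496.9) / (6 × 2.093) = 10.5000 / 12.5580 = 0.8361

0.836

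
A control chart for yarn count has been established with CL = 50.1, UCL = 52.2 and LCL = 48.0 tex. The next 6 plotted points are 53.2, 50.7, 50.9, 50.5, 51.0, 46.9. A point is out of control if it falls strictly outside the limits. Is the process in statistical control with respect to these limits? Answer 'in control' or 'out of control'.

out of control

Compare each point to [48.0, 52.2]: sample 1 = 53.2 > UCL; sample 6 = 46.9 < LCL.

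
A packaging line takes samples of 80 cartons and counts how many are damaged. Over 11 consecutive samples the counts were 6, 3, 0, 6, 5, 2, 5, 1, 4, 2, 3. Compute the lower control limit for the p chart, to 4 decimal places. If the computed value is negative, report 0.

0.0000

p̄ = Σdᵢ / (k·n) = 37 / (11 × 80) = 0.04205
LCL = p̄ − 3·√(p̄(1−p̄)/n) = 0.04205 − 3 × 0.02244 = -0.02527 → 0 (negative, so LCL = 0)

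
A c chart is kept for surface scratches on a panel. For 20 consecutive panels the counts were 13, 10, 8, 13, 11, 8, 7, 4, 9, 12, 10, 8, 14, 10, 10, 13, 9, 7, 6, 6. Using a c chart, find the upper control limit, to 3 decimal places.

c̄ = (13 + 10 + 8 + 13 + 11 + 8 + 7 + 4 + 9 + 12 + 10 + 8 + 14 + 10 + 10 + 13 + 9 + 7 + 6 + 6) / 20 = 188 / 20 = 9.4000
UCL = c̄ + 3√c̄ = 9.4000 + 3 × √9.4000 = 9.4000 + 3 × 3.0659 = 18.5978

18.598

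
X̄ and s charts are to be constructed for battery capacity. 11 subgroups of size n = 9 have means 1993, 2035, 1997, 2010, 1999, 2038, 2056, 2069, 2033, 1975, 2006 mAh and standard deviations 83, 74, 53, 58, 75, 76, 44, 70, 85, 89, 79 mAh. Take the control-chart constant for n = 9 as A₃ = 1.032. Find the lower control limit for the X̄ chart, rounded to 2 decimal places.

1945.44

X̄̄ = (1993 + 2035 + 1997 + 2010 + 1999 + 2038 + 2056 + 2069 + 2033 + 1975 + 2006) / 11 = 2019.1818
s̄ = (83 + 74 + 53 + 58 + 75 + 76 + 44 + 70 + 85 + 89 + 79) / 11 = 71.4545
LCL = X̄̄ − A₃·s̄ = 2019.1818 − 1.032 × 71.4545 = 1945.4407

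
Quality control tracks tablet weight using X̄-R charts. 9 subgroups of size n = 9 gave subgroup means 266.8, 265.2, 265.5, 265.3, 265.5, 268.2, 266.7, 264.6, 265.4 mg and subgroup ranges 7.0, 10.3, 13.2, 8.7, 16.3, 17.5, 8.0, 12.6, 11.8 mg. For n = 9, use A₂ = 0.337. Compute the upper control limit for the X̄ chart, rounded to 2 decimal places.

269.86

X̄̄ = (266.8 + 265.2 + 265.5 + 265.3 + 265.5 + 268.2 + 266.7 + 264.6 + 265.4) / 9 = 2393.2000 / 9 = 265.9111
R̄ = (7.0 + 10.3 + 13.2 + 8.7 + 16.3 + 17.5 + 8.0 + 12.6 + 11.8) / 9 = 105.4000 / 9 = 11.7111
UCL = X̄̄ + A₂·R̄ = 265.9111 + 0.337 × 11.7111 = 269.8578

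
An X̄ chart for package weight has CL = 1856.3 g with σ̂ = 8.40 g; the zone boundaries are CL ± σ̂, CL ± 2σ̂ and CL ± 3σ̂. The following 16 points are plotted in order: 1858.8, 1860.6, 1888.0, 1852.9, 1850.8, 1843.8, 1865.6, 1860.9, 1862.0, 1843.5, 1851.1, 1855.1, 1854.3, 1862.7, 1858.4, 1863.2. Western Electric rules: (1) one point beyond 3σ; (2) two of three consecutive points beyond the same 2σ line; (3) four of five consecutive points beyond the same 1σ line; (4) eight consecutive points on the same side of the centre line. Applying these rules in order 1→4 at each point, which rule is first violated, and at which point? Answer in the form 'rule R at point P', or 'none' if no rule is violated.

rule 1 at point 3

Zone of each point (C = within 1σ̂, B = 1σ̂–2σ̂, A = 2σ̂–3σ̂, * = beyond 3σ̂; sign = side of CL): 1:+C, 2:+C, 3:+*, 4:-C, 5:-C, 6:-B, 7:+B, 8:+C, 9:+C, 10:-B, 11:-C, 12:-C, 13:-C, 14:+C, 15:+C, 16:+C
Rule 1 (one point beyond the 3σ limits) is satisfied at point 3.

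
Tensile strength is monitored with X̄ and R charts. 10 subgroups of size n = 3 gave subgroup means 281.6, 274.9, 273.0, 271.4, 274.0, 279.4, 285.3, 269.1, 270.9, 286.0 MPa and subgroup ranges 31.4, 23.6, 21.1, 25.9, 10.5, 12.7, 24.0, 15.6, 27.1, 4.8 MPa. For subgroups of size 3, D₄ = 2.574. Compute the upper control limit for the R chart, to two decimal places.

R̄ = (31.4 + 23.6 + 21.1 + 25.9 + 10.5 + 12.7 + 24.0 + 15.6 + 27.1 + 4.8) / 10 = 196.7000 / 10 = 19.6700
UCL_R = D₄·R̄ = 2.574 × 19.6700 = 50.6306

50.63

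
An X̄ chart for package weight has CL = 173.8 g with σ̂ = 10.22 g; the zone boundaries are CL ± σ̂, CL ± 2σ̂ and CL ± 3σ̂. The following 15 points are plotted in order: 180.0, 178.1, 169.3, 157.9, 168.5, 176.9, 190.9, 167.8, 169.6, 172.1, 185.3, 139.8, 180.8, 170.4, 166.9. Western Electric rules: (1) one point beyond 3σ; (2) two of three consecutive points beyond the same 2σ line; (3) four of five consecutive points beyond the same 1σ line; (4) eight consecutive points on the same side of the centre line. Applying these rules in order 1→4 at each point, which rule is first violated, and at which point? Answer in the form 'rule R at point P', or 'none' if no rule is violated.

Zone of each point (C = within 1σ̂, B = 1σ̂–2σ̂, A = 2σ̂–3σ̂, * = beyond 3σ̂; sign = side of CL): 1:+C, 2:+C, 3:-C, 4:-B, 5:-C, 6:+C, 7:+B, 8:-C, 9:-C, 10:-C, 11:+B, 12:-*, 13:+C, 14:-C, 15:-C
Rule 1 (one point beyond the 3σ limits) is satisfied at point 12.

rule 1 at point 12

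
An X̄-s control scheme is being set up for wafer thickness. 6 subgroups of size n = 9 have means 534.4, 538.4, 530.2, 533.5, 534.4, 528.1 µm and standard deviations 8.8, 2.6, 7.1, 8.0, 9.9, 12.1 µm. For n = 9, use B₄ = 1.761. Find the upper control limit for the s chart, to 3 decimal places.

s̄ = (8.8 + 2.6 + 7.1 + 8.0 + 9.9 + 12.1) / 6 = 8.0833
UCL_s = B₄·s̄ = 1.761 × 8.0833 = 14.2348

14.235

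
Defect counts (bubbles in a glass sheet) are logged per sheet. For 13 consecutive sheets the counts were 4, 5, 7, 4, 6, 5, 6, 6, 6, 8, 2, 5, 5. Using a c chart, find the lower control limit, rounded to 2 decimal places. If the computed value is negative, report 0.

c̄ = (4 + 5 + 7 + 4 + 6 + 5 + 6 + 6 + 6 + 8 + 2 + 5 + 5) / 13 = 69 / 13 = 5.3077
LCL = c̄ − 3√c̄ = 5.3077 − 3 × 2.3038 = -1.6038 → 0 (cannot be negative)

0.00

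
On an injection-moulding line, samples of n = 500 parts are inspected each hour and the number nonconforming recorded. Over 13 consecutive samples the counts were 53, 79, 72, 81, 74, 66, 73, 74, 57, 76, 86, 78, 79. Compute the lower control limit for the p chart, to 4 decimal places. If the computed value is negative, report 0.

p̄ = Σdᵢ / (k·n) = 948 / (13 × 500) = 0.14585
LCL = p̄ − 3·√(p̄(1−p̄)/n) = 0.14585 − 3 × 0.01578 = 0.09849

0.0985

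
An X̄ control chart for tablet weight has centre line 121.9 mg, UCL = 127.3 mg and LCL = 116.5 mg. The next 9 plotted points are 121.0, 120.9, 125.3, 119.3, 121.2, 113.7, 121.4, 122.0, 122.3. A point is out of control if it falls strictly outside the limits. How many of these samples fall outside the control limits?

Compare each point to [116.5, 127.3]: sample 6 = 113.7 < LCL.

1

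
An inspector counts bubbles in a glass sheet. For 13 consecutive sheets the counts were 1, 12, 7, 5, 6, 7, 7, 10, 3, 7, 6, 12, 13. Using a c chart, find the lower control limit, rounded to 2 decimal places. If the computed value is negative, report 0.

0.00

c̄ = (1 + 12 + 7 + 5 + 6 + 7 + 7 + 10 + 3 + 7 + 6 + 12 + 13) / 13 = 96 / 13 = 7.3846
LCL = c̄ − 3√c̄ = 7.3846 − 3 × 2.7175 = -0.7678 → 0 (cannot be negative)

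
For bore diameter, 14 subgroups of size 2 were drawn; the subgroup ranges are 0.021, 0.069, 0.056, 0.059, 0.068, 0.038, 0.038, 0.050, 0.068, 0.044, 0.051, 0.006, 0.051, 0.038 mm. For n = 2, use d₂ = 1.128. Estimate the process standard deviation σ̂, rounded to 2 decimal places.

R̄ = (0.021 + 0.069 + 0.056 + 0.059 + 0.068 + 0.038 + 0.038 + 0.050 + 0.068 + 0.044 + 0.051 + 0.006 + 0.051 + 0.038) / 14 = 0.0469
σ̂ = R̄ / d₂ = 0.0469 / 1.128 = 0.0416

0.04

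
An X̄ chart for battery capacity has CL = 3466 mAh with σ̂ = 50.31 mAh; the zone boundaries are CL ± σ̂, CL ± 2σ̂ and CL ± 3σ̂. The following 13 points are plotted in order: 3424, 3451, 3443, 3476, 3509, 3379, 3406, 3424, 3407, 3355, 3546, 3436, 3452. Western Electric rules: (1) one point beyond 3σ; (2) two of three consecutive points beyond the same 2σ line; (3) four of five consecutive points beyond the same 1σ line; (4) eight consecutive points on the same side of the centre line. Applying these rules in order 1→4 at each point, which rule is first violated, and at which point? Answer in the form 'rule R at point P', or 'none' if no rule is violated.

Zone of each point (C = within 1σ̂, B = 1σ̂–2σ̂, A = 2σ̂–3σ̂, * = beyond 3σ̂; sign = side of CL): 1:-C, 2:-C, 3:-C, 4:+C, 5:+C, 6:-B, 7:-B, 8:-C, 9:-B, 10:-A, 11:+B, 12:-C, 13:-C
Rule 3 (four of five consecutive points beyond the same 1σ limit) is satisfied at point 10.

rule 3 at point 10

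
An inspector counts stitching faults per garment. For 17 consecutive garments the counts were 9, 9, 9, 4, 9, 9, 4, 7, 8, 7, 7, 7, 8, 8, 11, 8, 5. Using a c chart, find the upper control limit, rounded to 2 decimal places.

15.85

c̄ = (9 + 9 + 9 + 4 + 9 + 9 + 4 + 7 + 8 + 7 + 7 + 7 + 8 + 8 + 11 + 8 + 5) / 17 = 129 / 17 = 7.5882
UCL = c̄ + 3√c̄ = 7.5882 + 3 × √7.5882 = 7.5882 + 3 × 2.7547 = 15.8523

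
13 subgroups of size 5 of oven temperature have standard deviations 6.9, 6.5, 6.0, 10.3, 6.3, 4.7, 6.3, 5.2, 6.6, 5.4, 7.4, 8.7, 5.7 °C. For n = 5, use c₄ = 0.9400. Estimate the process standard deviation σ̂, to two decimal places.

7.04

s̄ = (6.9 + 6.5 + 6.0 + 10.3 + 6.3 + 4.7 + 6.3 + 5.2 + 6.6 + 5.4 + 7.4 + 8.7 + 5.7) / 13 = 6.6154
σ̂ = s̄ / c₄ = 6.6154 / 0.9400 = 7.0376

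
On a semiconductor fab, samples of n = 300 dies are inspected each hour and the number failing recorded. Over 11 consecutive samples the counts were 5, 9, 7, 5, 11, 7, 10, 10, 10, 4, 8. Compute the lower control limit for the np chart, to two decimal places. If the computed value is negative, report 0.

0.00

p̄ = Σdᵢ / (k·n) = 86 / (11 × 300) = 0.02606
LCL = np̄ − 3·√(np̄(1−p̄)) = 7.8182 − 3 × 2.7594 = -0.4601 → 0 (negative, so LCL = 0)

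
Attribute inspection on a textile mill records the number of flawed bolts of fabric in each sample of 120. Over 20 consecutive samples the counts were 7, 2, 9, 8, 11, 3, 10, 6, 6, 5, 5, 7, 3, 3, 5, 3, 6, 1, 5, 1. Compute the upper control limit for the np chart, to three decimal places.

12.052

p̄ = Σdᵢ / (k·n) = 106 / (20 × 120) = 0.04417
UCL = np̄ + 3·√(np̄(1−p̄)) = 5.3000 + 3 × √(5.3000×0.95583) = 5.3000 + 3 × 2.2508 = 12.0523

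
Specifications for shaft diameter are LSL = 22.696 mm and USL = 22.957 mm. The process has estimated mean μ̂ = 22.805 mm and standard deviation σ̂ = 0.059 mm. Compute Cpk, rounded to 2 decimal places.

0.62

Cpu = (USL − μ̂) / (3σ̂) = (22.957 − 22.805) / (3 × 0.059) = 0.8588; Cpl = (μ̂ − LSL) / (3σ̂) = (22.805 − 22.696) / (3 × 0.059) = 0.6158; Cpk = min(Cpu, Cpl) = 0.6158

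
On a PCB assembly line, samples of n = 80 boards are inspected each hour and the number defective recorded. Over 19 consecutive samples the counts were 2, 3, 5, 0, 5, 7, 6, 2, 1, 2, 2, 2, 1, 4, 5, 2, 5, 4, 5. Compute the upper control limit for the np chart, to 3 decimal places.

8.664

p̄ = Σdᵢ / (k·n) = 63 / (19 × 80) = 0.04145
UCL = np̄ + 3·√(np̄(1−p̄)) = 3.3158 + 3 × √(3.3158×0.95855) = 3.3158 + 3 × 1.7828 = 8.6642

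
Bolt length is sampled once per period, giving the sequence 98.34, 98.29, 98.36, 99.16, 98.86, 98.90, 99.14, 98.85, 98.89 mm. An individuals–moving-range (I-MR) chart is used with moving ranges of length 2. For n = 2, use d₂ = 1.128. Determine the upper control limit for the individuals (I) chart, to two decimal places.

X̄ = (98.34 + 98.29 + 98.36 + 99.16 + 98.86 + 98.90 + 99.14 + 98.85 + 98.89) / 9 = 98.7544
Moving ranges: 0.05, 0.07, 0.80, 0.30, 0.04, 0.24, 0.29, 0.04; M̄R̄ = 1.8300 / 8 = 0.2288
UCL = X̄ + 3·M̄R̄/d₂ = 98.7544 + 3 × 0.2288 / 1.128 = 99.3628

99.36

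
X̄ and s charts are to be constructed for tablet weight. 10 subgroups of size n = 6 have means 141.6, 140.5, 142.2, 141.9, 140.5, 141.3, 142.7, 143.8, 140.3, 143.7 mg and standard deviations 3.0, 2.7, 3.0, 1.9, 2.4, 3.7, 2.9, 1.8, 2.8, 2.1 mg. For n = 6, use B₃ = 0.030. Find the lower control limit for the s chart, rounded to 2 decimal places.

s̄ = (3.0 + 2.7 + 3.0 + 1.9 + 2.4 + 3.7 + 2.9 + 1.8 + 2.8 + 2.1) / 10 = 2.6300
LCL_s = B₃·s̄ = 0.030 × 2.6300 = 0.0789

0.08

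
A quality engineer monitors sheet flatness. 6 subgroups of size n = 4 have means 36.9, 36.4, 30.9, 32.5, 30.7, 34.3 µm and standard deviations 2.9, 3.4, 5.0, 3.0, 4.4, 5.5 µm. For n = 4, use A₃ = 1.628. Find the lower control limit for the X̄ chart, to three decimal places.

X̄̄ = (36.9 + 36.4 + 30.9 + 32.5 + 30.7 + 34.3) / 6 = 33.6167
s̄ = (2.9 + 3.4 + 5.0 + 3.0 + 4.4 + 5.5) / 6 = 4.0333
LCL = X̄̄ − A₃·s̄ = 33.6167 − 1.628 × 4.0333 = 27.0504

27.050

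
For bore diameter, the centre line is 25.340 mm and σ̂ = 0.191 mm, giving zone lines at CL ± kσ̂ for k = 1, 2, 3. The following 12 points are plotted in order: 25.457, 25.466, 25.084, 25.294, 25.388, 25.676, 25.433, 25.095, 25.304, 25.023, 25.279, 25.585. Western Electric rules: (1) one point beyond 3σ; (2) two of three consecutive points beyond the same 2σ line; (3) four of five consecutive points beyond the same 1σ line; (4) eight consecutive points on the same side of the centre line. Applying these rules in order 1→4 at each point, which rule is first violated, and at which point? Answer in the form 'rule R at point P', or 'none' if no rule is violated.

none

Zone of each point (C = within 1σ̂, B = 1σ̂–2σ̂, A = 2σ̂–3σ̂, * = beyond 3σ̂; sign = side of CL): 1:+C, 2:+C, 3:-B, 4:-C, 5:+C, 6:+B, 7:+C, 8:-B, 9:-C, 10:-B, 11:-C, 12:+B
No rule fires across all 12 points.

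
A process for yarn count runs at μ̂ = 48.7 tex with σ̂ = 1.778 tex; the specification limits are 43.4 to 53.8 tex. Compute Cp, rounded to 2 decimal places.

0.97

Cp = (USL − LSL) / (6σ̂) = (53.8 − 43.4) / (6 × 1.778) = 10.4000 / 10.6680 = 0.9749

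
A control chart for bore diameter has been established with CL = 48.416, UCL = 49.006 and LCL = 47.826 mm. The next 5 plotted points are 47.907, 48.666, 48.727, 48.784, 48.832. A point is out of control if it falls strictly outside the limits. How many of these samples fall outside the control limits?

All 5 points lie within [47.826, 49.006].

0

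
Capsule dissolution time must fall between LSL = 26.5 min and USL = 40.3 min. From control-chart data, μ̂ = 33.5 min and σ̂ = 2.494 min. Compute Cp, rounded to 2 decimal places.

0.92

Cp = (USL − LSL) / (6σ̂) = (40.3 − 26.5) / (6 × 2.494) = 13.8000 / 14.9640 = 0.9222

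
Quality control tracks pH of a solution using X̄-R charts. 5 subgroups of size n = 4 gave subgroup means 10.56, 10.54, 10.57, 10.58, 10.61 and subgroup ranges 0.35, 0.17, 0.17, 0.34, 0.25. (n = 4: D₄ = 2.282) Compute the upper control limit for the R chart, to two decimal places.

R̄ = (0.35 + 0.17 + 0.17 + 0.34 + 0.25) / 5 = 1.2800 / 5 = 0.2560
UCL_R = D₄·R̄ = 2.282 × 0.2560 = 0.5842

0.58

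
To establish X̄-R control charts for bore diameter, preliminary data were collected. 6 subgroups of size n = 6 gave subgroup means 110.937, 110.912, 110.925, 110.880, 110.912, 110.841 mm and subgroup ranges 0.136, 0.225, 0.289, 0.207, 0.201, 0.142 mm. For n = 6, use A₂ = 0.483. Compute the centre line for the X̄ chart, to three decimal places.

110.901

X̄̄ = (110.937 + 110.912 + 110.925 + 110.880 + 110.912 + 110.841) / 6 = 665.4070 / 6 = 110.9012
CL = X̄̄ = 110.9012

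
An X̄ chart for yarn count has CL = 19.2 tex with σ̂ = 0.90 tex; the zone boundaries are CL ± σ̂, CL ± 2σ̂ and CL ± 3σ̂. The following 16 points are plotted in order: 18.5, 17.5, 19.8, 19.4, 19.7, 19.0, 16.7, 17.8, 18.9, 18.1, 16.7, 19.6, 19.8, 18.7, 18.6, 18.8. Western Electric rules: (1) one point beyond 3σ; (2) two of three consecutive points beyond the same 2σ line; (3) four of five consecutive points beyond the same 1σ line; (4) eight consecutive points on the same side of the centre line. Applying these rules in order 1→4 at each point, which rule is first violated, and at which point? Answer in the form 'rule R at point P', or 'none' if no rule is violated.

Zone of each point (C = within 1σ̂, B = 1σ̂–2σ̂, A = 2σ̂–3σ̂, * = beyond 3σ̂; sign = side of CL): 1:-C, 2:-B, 3:+C, 4:+C, 5:+C, 6:-C, 7:-A, 8:-B, 9:-C, 10:-B, 11:-A, 12:+C, 13:+C, 14:-C, 15:-C, 16:-C
Rule 3 (four of five consecutive points beyond the same 1σ limit) is satisfied at point 11.

rule 3 at point 11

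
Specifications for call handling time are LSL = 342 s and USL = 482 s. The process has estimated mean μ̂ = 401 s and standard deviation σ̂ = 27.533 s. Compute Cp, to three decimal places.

Cp = (USL − LSL) / (6σ̂) = (482 − 342) / (6 × 27.533) = 140.0000 / 165.1980 = 0.8475

0.847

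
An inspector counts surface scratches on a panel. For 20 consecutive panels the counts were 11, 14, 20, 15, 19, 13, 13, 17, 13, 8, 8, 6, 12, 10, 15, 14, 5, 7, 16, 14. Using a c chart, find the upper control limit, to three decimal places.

c̄ = (11 + 14 + 20 + 15 + 19 + 13 + 13 + 17 + 13 + 8 + 8 + 6 + 12 + 10 + 15 + 14 + 5 + 7 + 16 + 14) / 20 = 250 / 20 = 12.5000
UCL = c̄ + 3√c̄ = 12.5000 + 3 × √12.5000 = 12.5000 + 3 × 3.5355 = 23.1066

23.107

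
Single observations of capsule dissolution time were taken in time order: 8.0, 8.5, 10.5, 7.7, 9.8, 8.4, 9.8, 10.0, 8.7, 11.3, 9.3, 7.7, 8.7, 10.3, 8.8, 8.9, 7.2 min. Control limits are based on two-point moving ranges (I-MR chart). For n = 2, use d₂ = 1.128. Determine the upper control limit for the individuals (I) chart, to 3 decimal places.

12.991

X̄ = (8.0 + 8.5 + 10.5 + 7.7 + 9.8 + 8.4 + 9.8 + 10.0 + 8.7 + 11.3 + 9.3 + 7.7 + 8.7 + 10.3 + 8.8 + 8.9 + 7.2) / 17 = 9.0353
Moving ranges: 0.5, 2.0, 2.8, 2.1, 1.4, 1.4, 0.2, 1.3, 2.6, 2.0, 1.6, 1.0, 1.6, 1.5, 0.1, 1.7; M̄R̄ = 23.8000 / 16 = 1.4875
UCL = X̄ + 3·M̄R̄/d₂ = 9.0353 + 3 × 1.4875 / 1.128 = 12.9914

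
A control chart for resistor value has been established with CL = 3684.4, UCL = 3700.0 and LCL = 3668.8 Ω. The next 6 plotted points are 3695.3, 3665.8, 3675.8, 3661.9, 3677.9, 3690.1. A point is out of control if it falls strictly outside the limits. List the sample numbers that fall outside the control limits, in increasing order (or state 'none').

2, 4

Compare each point to [3668.8, 3700.0]: sample 2 = 3665.8 < LCL; sample 4 = 3661.9 < LCL.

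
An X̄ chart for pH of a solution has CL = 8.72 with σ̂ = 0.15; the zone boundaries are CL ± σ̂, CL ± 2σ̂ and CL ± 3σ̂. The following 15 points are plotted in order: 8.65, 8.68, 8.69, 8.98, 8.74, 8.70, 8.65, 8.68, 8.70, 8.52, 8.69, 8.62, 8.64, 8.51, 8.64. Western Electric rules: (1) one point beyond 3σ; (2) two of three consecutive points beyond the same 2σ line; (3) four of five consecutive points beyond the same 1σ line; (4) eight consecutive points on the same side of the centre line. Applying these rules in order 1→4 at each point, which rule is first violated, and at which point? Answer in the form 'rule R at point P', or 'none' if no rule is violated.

rule 4 at point 13

Zone of each point (C = within 1σ̂, B = 1σ̂–2σ̂, A = 2σ̂–3σ̂, * = beyond 3σ̂; sign = side of CL): 1:-C, 2:-C, 3:-C, 4:+B, 5:+C, 6:-C, 7:-C, 8:-C, 9:-C, 10:-B, 11:-C, 12:-C, 13:-C, 14:-B, 15:-C
Rule 4 (eight consecutive points on the same side of the centre line) is satisfied at point 13.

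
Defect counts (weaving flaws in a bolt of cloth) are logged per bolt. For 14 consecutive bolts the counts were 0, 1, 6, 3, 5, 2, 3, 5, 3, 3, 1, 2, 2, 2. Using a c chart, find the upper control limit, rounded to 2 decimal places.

c̄ = (0 + 1 + 6 + 3 + 5 + 2 + 3 + 5 + 3 + 3 + 1 + 2 + 2 + 2) / 14 = 38 / 14 = 2.7143
UCL = c̄ + 3√c̄ = 2.7143 + 3 × √2.7143 = 2.7143 + 3 × 1.6475 = 7.6568

7.66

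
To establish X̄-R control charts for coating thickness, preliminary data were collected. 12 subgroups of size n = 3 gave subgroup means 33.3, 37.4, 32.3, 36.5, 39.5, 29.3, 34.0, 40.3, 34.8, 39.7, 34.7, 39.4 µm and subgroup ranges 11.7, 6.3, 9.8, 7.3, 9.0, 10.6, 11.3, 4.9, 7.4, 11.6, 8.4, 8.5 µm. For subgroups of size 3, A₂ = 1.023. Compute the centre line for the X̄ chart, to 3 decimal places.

X̄̄ = (33.3 + 37.4 + 32.3 + 36.5 + 39.5 + 29.3 + 34.0 + 40.3 + 34.8 + 39.7 + 34.7 + 39.4) / 12 = 431.2000 / 12 = 35.9333
CL = X̄̄ = 35.9333

35.933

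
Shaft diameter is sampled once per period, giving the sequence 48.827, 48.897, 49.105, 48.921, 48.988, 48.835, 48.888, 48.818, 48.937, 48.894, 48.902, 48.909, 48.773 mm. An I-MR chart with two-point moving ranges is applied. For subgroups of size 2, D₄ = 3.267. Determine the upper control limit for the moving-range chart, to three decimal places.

Moving ranges: 0.070, 0.208, 0.184, 0.067, 0.153, 0.053, 0.070, 0.119, 0.043, 0.008, 0.007, 0.136; M̄R̄ = 1.1180 / 12 = 0.0932
UCL_MR = D₄·M̄R̄ = 3.267 × 0.0932 = 0.3044

0.304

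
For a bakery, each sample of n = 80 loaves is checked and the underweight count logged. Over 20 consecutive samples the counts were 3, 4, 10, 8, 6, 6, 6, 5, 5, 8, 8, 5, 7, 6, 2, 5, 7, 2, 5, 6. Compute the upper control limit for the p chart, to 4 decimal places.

p̄ = Σdᵢ / (k·n) = 114 / (20 × 80) = 0.07125
UCL = p̄ + 3·√(p̄(1−p̄)/n) = 0.07125 + 3 × √(0.07125×0.92875/80) = 0.07125 + 3 × 0.02876 = 0.15753

0.1575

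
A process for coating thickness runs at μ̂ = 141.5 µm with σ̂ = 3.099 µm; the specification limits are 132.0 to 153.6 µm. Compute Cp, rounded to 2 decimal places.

1.16

Cp = (USL − LSL) / (6σ̂) = (153.6 − 132.0) / (6 × 3.099) = 21.6000 / 18.5940 = 1.1617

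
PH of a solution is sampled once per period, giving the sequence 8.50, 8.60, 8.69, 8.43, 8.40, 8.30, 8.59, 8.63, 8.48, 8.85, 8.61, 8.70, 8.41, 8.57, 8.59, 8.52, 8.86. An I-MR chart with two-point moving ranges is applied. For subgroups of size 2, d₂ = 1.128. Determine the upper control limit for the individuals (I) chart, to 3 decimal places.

9.011

X̄ = (8.50 + 8.60 + 8.69 + 8.43 + 8.40 + 8.30 + 8.59 + 8.63 + 8.48 + 8.85 + 8.61 + 8.70 + 8.41 + 8.57 + 8.59 + 8.52 + 8.86) / 17 = 8.5724
Moving ranges: 0.10, 0.09, 0.26, 0.03, 0.10, 0.29, 0.04, 0.15, 0.37, 0.24, 0.09, 0.29, 0.16, 0.02, 0.07, 0.34; M̄R̄ = 2.6400 / 16 = 0.1650
UCL = X̄ + 3·M̄R̄/d₂ = 8.5724 + 3 × 0.1650 / 1.128 = 9.0112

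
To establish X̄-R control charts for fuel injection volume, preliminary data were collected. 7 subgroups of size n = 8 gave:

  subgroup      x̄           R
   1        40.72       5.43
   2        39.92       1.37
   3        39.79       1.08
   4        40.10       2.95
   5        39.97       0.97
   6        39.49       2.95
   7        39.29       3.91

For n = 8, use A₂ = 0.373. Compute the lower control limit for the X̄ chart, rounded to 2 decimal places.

38.90

X̄̄ = (40.72 + 39.92 + 39.79 + 40.10 + 39.97 + 39.49 + 39.29) / 7 = 279.2800 / 7 = 39.8971
R̄ = (5.43 + 1.37 + 1.08 + 2.95 + 0.97 + 2.95 + 3.91) / 7 = 18.6600 / 7 = 2.6657
LCL = X̄̄ − A₂·R̄ = 39.8971 − 0.373 × 2.6657 = 38.9028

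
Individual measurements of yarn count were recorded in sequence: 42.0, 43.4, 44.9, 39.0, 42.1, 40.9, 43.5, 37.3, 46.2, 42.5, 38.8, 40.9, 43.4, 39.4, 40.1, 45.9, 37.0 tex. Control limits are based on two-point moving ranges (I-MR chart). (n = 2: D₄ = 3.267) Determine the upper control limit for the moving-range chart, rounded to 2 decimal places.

12.70

Moving ranges: 1.4, 1.5, 5.9, 3.1, 1.2, 2.6, 6.2, 8.9, 3.7, 3.7, 2.1, 2.5, 4.0, 0.7, 5.8, 8.9; M̄R̄ = 62.2000 / 16 = 3.8875
UCL_MR = D₄·M̄R̄ = 3.267 × 3.8875 = 12.7005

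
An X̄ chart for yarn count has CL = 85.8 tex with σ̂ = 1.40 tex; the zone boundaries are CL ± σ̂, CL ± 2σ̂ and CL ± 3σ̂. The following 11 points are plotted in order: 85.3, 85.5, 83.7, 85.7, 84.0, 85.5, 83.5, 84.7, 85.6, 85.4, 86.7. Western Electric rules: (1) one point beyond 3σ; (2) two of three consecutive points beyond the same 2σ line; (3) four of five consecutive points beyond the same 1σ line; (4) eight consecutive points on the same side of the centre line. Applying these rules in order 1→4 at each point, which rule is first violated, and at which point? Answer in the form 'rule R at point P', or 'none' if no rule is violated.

rule 4 at point 8

Zone of each point (C = within 1σ̂, B = 1σ̂–2σ̂, A = 2σ̂–3σ̂, * = beyond 3σ̂; sign = side of CL): 1:-C, 2:-C, 3:-B, 4:-C, 5:-B, 6:-C, 7:-B, 8:-C, 9:-C, 10:-C, 11:+C
Rule 4 (eight consecutive points on the same side of the centre line) is satisfied at point 8.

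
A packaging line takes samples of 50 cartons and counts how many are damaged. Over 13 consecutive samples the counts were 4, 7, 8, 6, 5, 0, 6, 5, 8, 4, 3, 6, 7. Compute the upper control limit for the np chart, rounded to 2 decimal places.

p̄ = Σdᵢ / (k·n) = 69 / (13 × 50) = 0.10615
UCL = np̄ + 3·√(np̄(1−p̄)) = 5.3077 + 3 × √(5.3077×0.89385) = 5.3077 + 3 × 2.1781 = 11.8421

11.84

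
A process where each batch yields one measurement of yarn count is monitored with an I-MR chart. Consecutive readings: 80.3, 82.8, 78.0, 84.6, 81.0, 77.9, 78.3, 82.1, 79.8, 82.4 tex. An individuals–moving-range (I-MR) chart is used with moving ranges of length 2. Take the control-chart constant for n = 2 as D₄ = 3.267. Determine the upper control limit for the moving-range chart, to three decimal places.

10.781

Moving ranges: 2.5, 4.8, 6.6, 3.6, 3.1, 0.4, 3.8, 2.3, 2.6; M̄R̄ = 29.7000 / 9 = 3.3000
UCL_MR = D₄·M̄R̄ = 3.267 × 3.3000 = 10.7811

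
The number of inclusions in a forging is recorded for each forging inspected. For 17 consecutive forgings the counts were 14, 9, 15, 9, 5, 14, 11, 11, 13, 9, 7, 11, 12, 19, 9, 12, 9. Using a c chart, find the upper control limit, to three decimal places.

21.121

c̄ = (14 + 9 + 15 + 9 + 5 + 14 + 11 + 11 + 13 + 9 + 7 + 11 + 12 + 19 + 9 + 12 + 9) / 17 = 189 / 17 = 11.1176
UCL = c̄ + 3√c̄ = 11.1176 + 3 × √11.1176 = 11.1176 + 3 × 3.3343 = 21.1206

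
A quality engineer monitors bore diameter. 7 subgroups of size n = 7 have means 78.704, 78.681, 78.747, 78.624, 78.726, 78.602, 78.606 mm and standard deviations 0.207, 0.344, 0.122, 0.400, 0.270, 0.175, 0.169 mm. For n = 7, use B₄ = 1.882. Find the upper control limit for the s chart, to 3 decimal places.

0.454

s̄ = (0.207 + 0.344 + 0.122 + 0.400 + 0.270 + 0.175 + 0.169) / 7 = 0.2410
UCL_s = B₄·s̄ = 1.882 × 0.2410 = 0.4536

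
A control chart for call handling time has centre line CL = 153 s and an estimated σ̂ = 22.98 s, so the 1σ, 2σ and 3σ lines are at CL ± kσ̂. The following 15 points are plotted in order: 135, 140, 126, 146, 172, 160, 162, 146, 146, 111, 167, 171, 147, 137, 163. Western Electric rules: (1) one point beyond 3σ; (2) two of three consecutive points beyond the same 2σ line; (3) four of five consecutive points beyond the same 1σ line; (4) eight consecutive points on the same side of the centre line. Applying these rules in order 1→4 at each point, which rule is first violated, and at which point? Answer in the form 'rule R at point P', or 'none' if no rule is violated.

Zone of each point (C = within 1σ̂, B = 1σ̂–2σ̂, A = 2σ̂–3σ̂, * = beyond 3σ̂; sign = side of CL): 1:-C, 2:-C, 3:-B, 4:-C, 5:+C, 6:+C, 7:+C, 8:-C, 9:-C, 10:-B, 11:+C, 12:+C, 13:-C, 14:-C, 15:+C
No rule fires across all 15 points.

none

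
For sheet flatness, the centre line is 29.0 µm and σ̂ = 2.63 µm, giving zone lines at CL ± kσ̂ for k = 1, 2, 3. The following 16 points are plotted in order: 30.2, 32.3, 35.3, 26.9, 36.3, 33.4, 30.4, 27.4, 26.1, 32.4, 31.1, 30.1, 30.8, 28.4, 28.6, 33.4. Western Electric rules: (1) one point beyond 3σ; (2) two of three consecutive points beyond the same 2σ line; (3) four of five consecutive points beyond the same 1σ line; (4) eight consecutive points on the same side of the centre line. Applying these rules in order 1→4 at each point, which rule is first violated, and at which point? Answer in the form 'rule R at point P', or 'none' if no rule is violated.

Zone of each point (C = within 1σ̂, B = 1σ̂–2σ̂, A = 2σ̂–3σ̂, * = beyond 3σ̂; sign = side of CL): 1:+C, 2:+B, 3:+A, 4:-C, 5:+A, 6:+B, 7:+C, 8:-C, 9:-B, 10:+B, 11:+C, 12:+C, 13:+C, 14:-C, 15:-C, 16:+B
Rule 2 (two of three consecutive points beyond the same 2σ limit) is satisfied at point 5.

rule 2 at point 5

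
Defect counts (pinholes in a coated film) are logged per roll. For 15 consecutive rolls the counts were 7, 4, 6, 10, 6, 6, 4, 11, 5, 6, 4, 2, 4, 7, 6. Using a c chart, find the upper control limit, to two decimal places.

13.13

c̄ = (7 + 4 + 6 + 10 + 6 + 6 + 4 + 11 + 5 + 6 + 4 + 2 + 4 + 7 + 6) / 15 = 88 / 15 = 5.8667
UCL = c̄ + 3√c̄ = 5.8667 + 3 × √5.8667 = 5.8667 + 3 × 2.4221 = 13.1330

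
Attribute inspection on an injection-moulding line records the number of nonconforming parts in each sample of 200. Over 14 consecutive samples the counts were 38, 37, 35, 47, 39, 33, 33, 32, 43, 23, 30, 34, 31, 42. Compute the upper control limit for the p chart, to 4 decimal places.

p̄ = Σdᵢ / (k·n) = 497 / (14 × 200) = 0.17750
UCL = p̄ + 3·√(p̄(1−p̄)/n) = 0.17750 + 3 × √(0.17750×0.82250/200) = 0.17750 + 3 × 0.02702 = 0.25855

0.2586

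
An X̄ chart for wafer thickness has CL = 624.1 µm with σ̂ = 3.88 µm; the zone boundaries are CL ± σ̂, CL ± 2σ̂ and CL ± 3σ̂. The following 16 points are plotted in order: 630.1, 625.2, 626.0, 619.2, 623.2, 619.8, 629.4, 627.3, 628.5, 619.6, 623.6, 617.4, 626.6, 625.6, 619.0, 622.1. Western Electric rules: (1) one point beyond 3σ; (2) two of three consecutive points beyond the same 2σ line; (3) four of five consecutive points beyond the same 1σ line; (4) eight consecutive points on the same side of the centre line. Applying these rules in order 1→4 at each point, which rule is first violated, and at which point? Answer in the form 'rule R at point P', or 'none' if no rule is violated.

Zone of each point (C = within 1σ̂, B = 1σ̂–2σ̂, A = 2σ̂–3σ̂, * = beyond 3σ̂; sign = side of CL): 1:+B, 2:+C, 3:+C, 4:-B, 5:-C, 6:-B, 7:+B, 8:+C, 9:+B, 10:-B, 11:-C, 12:-B, 13:+C, 14:+C, 15:-B, 16:-C
No rule fires across all 16 points.

none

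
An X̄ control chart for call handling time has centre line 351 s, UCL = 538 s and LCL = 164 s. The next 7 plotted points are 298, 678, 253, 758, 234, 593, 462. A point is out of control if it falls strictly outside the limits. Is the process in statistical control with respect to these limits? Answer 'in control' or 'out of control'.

Compare each point to [164, 538]: sample 2 = 678 > UCL; sample 4 = 758 > UCL; sample 6 = 593 > UCL.

out of control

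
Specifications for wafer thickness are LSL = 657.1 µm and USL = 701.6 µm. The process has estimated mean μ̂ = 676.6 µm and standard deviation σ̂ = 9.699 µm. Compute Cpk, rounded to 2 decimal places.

Cpu = (USL − μ̂) / (3σ̂) = (701.6 − 676.6) / (3 × 9.699) = 0.8592; Cpl = (μ̂ − LSL) / (3σ̂) = (676.6 − 657.1) / (3 × 9.699) = 0.6702; Cpk = min(Cpu, Cpl) = 0.6702

0.67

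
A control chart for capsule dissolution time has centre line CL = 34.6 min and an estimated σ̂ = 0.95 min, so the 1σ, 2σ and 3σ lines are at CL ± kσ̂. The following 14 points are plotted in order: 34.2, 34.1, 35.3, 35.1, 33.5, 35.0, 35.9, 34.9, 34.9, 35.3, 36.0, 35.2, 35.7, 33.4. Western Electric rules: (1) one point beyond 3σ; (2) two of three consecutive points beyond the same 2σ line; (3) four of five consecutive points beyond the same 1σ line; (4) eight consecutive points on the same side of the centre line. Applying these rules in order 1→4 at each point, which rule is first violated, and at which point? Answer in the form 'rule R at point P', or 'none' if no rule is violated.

rule 4 at point 13

Zone of each point (C = within 1σ̂, B = 1σ̂–2σ̂, A = 2σ̂–3σ̂, * = beyond 3σ̂; sign = side of CL): 1:-C, 2:-C, 3:+C, 4:+C, 5:-B, 6:+C, 7:+B, 8:+C, 9:+C, 10:+C, 11:+B, 12:+C, 13:+B, 14:-B
Rule 4 (eight consecutive points on the same side of the centre line) is satisfied at point 13.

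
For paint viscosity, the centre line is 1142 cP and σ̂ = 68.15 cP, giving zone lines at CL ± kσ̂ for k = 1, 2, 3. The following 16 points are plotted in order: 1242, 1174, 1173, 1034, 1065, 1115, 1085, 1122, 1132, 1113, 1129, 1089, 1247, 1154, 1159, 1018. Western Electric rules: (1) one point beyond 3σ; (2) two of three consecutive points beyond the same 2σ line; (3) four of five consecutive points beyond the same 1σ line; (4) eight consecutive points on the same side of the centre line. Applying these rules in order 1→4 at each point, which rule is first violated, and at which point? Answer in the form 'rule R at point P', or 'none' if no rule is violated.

Zone of each point (C = within 1σ̂, B = 1σ̂–2σ̂, A = 2σ̂–3σ̂, * = beyond 3σ̂; sign = side of CL): 1:+B, 2:+C, 3:+C, 4:-B, 5:-B, 6:-C, 7:-C, 8:-C, 9:-C, 10:-C, 11:-C, 12:-C, 13:+B, 14:+C, 15:+C, 16:-B
Rule 4 (eight consecutive points on the same side of the centre line) is satisfied at point 11.

rule 4 at point 11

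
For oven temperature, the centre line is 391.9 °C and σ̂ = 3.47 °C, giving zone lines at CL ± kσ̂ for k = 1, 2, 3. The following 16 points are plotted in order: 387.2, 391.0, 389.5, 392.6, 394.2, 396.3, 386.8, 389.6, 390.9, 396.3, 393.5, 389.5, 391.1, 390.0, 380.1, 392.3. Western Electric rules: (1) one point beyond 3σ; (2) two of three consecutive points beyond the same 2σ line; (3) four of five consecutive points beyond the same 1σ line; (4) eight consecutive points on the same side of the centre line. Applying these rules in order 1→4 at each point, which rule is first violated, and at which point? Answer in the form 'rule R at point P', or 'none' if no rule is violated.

Zone of each point (C = within 1σ̂, B = 1σ̂–2σ̂, A = 2σ̂–3σ̂, * = beyond 3σ̂; sign = side of CL): 1:-B, 2:-C, 3:-C, 4:+C, 5:+C, 6:+B, 7:-B, 8:-C, 9:-C, 10:+B, 11:+C, 12:-C, 13:-C, 14:-C, 15:-*, 16:+C
Rule 1 (one point beyond the 3σ limits) is satisfied at point 15.

rule 1 at point 15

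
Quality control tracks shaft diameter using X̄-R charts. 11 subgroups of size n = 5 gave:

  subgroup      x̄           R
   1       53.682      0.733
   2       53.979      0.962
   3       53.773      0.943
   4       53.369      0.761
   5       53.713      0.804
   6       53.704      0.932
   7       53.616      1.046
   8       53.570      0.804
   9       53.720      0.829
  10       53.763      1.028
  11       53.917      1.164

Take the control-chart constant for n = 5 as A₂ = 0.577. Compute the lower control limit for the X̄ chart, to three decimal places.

X̄̄ = (53.682 + 53.979 + 53.773 + 53.369 + 53.713 + 53.704 + 53.616 + 53.570 + 53.720 + 53.763 + 53.917) / 11 = 590.8060 / 11 = 53.7096
R̄ = (0.733 + 0.962 + 0.943 + 0.761 + 0.804 + 0.932 + 1.046 + 0.804 + 0.829 + 1.028 + 1.164) / 11 = 10.0060 / 11 = 0.9096
LCL = X̄̄ − A₂·R̄ = 53.7096 − 0.577 × 0.9096 = 53.1848

53.185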